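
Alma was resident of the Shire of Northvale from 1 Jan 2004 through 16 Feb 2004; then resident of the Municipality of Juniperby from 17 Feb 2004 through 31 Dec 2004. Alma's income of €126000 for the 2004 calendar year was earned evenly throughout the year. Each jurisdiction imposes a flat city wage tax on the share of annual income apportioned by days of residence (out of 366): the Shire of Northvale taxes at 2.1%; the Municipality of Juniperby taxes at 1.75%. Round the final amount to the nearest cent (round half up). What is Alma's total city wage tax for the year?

The Shire of Northvale, 1 Jan – 16 Feb 2004: 47 days → €126000 × 2.1% × 47/366 = €339.7869
The Municipality of Juniperby, 17 Feb – 31 Dec 2004: 319 days → €126000 × 1.75% × 319/366 = €1921.8443
Total = €2261.6311

€2261.63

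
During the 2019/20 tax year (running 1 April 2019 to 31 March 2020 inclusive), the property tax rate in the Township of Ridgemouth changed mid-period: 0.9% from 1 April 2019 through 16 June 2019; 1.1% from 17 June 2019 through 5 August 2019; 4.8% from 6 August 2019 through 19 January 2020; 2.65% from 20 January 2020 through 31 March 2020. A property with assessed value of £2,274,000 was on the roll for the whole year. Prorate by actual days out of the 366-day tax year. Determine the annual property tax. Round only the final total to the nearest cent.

1 April – 16 June 2019: 77 days at 0.9% → £2,274,000 × 0.9% × 77/366 = £4,305.6885
17 June – 5 August 2019: 50 days at 1.1% → £2,274,000 × 1.1% × 50/366 = £3,417.2131
6 August 2019 – 19 January 2020: 167 days at 4.8% → £2,274,000 × 4.8% × 167/366 = £49,804.3279
20 January – 31 March 2020: 72 days at 2.65% → £2,274,000 × 2.65% × 72/366 = £11,854.6230
Total = £69,381.8525

£69,381.85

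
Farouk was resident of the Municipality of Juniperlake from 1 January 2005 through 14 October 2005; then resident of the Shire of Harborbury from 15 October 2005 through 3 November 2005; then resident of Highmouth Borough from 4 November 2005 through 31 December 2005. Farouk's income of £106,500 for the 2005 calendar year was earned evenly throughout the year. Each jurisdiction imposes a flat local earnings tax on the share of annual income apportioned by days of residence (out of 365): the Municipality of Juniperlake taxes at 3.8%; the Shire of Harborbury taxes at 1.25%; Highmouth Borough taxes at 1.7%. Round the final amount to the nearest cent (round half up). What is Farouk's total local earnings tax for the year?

£3,542.80

The Municipality of Juniperlake, 1 January – 14 October 2005: 287 days → £106,500 × 3.8% × 287/365 = £3,182.1616
The Shire of Harborbury, 15 October – 3 November 2005: 20 days → £106,500 × 1.25% × 20/365 = £72.9452
Highmouth Borough, 4 November – 31 December 2005: 58 days → £106,500 × 1.7% × 58/365 = £287.6959
Total = £3,542.8027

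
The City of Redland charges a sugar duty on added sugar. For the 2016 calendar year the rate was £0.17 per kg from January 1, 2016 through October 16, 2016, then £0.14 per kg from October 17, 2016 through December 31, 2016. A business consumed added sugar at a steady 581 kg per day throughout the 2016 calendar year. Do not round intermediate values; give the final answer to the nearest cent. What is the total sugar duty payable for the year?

January 1 – October 16, 2016: 290 days × 581 kg/day = 168,490 kg at £0.17/kg → £28,643.30
October 17 – December 31, 2016: 76 days × 581 kg/day = 44,156 kg at £0.14/kg → £6,181.84

£34,825.14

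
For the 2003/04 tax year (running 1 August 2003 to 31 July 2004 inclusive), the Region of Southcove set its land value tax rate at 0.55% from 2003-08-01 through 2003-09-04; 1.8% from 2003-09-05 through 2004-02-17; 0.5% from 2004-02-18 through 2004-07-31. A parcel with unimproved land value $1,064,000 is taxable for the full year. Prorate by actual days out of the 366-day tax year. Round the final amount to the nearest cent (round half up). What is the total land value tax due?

$11,644.40

2003-08-01 to 2003-09-04: 35 days at 0.55% → $1,064,000 × 0.55% × 35/366 = $559.6175
2003-09-05 to 2004-02-17: 166 days at 1.8% → $1,064,000 × 1.8% × 166/366 = $8,686.4262
2004-02-18 to 2004-07-31: 165 days at 0.5% → $1,064,000 × 0.5% × 165/366 = $2,398.3607
Total = $11,644.4044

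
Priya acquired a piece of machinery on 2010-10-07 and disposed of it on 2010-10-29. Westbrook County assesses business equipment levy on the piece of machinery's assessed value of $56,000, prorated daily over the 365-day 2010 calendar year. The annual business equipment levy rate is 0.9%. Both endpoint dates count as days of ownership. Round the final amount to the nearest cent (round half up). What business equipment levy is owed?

Days held (2010-10-07 to 2010-10-29): 23 out of 365
Tax = $56,000 × 0.9% × 23/365 = $31.7589

$31.76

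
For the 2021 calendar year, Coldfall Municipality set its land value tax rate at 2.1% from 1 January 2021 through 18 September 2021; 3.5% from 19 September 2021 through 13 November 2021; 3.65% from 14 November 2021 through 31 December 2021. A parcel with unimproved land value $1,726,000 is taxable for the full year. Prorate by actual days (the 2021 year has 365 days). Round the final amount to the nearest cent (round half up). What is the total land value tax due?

$43,471.56

1 January – 18 September 2021: 261 days at 2.1% → $1,726,000 × 2.1% × 261/365 = $25,918.3726
19 September – 13 November 2021: 56 days at 3.5% → $1,726,000 × 3.5% × 56/365 = $9,268.3836
14 November – 31 December 2021: 48 days at 3.65% → $1,726,000 × 3.65% × 48/365 = $8,284.8000
Total = $43,471.5562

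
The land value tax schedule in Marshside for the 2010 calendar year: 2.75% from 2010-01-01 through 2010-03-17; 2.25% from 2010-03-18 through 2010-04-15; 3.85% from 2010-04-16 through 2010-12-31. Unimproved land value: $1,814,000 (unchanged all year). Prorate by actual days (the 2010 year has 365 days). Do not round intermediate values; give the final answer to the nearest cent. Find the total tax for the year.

2010-01-01 to 2010-03-17: 76 days at 2.75% → $1,814,000 × 2.75% × 76/365 = $10,387.0137
2010-03-18 to 2010-04-15: 29 days at 2.25% → $1,814,000 × 2.25% × 29/365 = $3,242.8356
2010-04-16 to 2010-12-31: 260 days at 3.85% → $1,814,000 × 3.85% × 260/365 = $49,748.3288
Total = $63,378.1781

$63,378.18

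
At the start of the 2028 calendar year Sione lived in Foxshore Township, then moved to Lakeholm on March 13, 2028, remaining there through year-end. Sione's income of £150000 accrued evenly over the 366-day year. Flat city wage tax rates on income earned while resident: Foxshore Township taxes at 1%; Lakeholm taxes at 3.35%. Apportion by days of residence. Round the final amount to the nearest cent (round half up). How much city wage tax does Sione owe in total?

£4331.56

Foxshore Township, January 1 – March 12, 2028: 72 days → £150000 × 1% × 72/366 = £295.0820
Lakeholm, March 13 – December 31, 2028: 294 days → £150000 × 3.35% × 294/366 = £4036.4754
Total = £4331.5574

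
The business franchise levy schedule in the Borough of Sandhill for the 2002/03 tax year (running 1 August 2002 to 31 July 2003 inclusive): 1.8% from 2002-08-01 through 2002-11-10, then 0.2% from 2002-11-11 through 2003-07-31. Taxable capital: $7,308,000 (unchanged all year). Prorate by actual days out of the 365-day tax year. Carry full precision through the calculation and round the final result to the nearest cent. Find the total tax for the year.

2002-08-01 to 2002-11-10: 102 days at 1.8% → $7,308,000 × 1.8% × 102/365 = $36,760.2411
2002-11-11 to 2003-07-31: 263 days at 0.2% → $7,308,000 × 0.2% × 263/365 = $10,531.5288
Total = $47,291.7699

$47,291.77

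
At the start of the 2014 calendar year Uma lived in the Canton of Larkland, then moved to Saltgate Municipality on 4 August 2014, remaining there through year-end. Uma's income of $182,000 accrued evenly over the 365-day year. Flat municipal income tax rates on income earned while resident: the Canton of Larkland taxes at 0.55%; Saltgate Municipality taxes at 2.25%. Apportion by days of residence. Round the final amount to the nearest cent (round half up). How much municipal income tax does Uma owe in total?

$2,272.51

The Canton of Larkland, 1 January – 3 August 2014: 215 days → $182,000 × 0.55% × 215/365 = $589.6301
Saltgate Municipality, 4 August – 31 December 2014: 150 days → $182,000 × 2.25% × 150/365 = $1,682.8767
Total = $2,272.5068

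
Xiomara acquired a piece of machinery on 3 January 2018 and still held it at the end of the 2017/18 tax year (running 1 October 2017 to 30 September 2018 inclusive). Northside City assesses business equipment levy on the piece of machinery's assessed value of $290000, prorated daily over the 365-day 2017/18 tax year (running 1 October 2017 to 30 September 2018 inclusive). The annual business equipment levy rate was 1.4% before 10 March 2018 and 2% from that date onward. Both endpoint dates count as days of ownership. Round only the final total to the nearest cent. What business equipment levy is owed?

3 January – 9 March 2018: 66 days at 1.4% → $290000 × 1.4% × 66/365 = $734.1370
10 March – 30 September 2018: 205 days at 2% → $290000 × 2% × 205/365 = $3257.5342
Total = $3991.6712

$3991.67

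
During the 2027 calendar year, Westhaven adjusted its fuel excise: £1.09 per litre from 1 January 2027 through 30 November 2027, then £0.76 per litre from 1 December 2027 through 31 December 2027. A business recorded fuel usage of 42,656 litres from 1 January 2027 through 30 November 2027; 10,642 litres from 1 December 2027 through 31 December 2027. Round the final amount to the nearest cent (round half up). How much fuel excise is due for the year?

1 January – 30 November 2027: 42,656 litres at £1.09/litre → £46,495.04
1 December – 31 December 2027: 10,642 litres at £0.76/litre → £8,087.92

£54,582.96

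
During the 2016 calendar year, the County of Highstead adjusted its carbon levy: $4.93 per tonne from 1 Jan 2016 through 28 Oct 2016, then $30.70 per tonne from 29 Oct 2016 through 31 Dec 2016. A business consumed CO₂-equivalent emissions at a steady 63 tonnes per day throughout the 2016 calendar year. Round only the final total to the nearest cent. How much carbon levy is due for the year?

1 Jan – 28 Oct 2016: 302 days × 63 tonnes/day = 19,026 tonnes at $4.93/tonne → $93,798.18
29 Oct – 31 Dec 2016: 64 days × 63 tonnes/day = 4,032 tonnes at $30.70/tonne → $123,782.40

$217,580.58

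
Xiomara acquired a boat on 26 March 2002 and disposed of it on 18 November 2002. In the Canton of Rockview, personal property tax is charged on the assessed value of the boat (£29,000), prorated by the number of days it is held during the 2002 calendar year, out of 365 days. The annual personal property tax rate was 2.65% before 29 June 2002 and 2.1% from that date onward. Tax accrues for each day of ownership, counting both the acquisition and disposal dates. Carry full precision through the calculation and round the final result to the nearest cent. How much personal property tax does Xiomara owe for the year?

26 March – 28 June 2002: 95 days at 2.65% → £29,000 × 2.65% × 95/365 = £200.0205
29 June – 18 November 2002: 143 days at 2.1% → £29,000 × 2.1% × 143/365 = £238.5945
Total = £438.6151

£438.62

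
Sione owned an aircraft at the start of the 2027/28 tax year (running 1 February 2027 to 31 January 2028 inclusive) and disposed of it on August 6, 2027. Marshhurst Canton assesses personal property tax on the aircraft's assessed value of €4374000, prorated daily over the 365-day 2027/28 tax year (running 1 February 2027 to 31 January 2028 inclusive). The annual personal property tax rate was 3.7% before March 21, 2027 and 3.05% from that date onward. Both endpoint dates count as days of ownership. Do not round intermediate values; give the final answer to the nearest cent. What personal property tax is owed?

€72087.12

February 1 – March 20, 2027: 48 days at 3.7% → €4374000 × 3.7% × 48/365 = €21282.8055
March 21 – August 6, 2027: 139 days at 3.05% → €4374000 × 3.05% × 139/365 = €50804.3096
Total = €72087.1151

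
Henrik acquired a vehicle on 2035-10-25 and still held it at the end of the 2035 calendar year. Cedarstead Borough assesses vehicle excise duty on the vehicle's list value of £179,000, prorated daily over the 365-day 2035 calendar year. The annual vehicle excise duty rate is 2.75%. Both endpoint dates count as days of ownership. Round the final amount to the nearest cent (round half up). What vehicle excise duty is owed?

Days held (2035-10-25 to 2035-12-31): 68 out of 365
Tax = £179,000 × 2.75% × 68/365 = £917.0685

£917.07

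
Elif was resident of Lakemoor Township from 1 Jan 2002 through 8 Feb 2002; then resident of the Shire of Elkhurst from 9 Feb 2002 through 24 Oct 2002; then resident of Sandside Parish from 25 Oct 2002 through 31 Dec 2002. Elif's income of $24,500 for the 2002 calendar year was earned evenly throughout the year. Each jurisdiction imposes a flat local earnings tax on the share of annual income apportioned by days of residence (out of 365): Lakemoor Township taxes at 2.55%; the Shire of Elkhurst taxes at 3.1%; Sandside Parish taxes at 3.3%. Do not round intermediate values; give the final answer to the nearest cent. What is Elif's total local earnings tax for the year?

Lakemoor Township, 1 Jan – 8 Feb 2002: 39 days → $24,500 × 2.55% × 39/365 = $66.7541
The Shire of Elkhurst, 9 Feb – 24 Oct 2002: 258 days → $24,500 × 3.1% × 258/365 = $536.8521
Sandside Parish, 25 Oct – 31 Dec 2002: 68 days → $24,500 × 3.3% × 68/365 = $150.6247
Total = $754.2308

$754.23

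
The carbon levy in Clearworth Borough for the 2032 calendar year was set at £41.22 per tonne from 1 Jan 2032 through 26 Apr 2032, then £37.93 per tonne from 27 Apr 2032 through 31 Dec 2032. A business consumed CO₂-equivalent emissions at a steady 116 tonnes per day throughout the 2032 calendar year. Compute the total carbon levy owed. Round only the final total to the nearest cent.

£1,655,007.96

1 Jan – 26 Apr 2032: 117 days × 116 tonnes/day = 13,572 tonnes at £41.22/tonne → £559,437.84
27 Apr – 31 Dec 2032: 249 days × 116 tonnes/day = 28,884 tonnes at £37.93/tonne → £1,095,570.12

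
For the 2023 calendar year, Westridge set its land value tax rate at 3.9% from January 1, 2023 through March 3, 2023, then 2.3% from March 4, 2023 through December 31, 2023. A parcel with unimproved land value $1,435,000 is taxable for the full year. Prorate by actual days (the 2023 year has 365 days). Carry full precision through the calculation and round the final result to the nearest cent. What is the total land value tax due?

$36,905.05

January 1 – March 3, 2023: 62 days at 3.9% → $1,435,000 × 3.9% × 62/365 = $9,506.3836
March 4 – December 31, 2023: 303 days at 2.3% → $1,435,000 × 2.3% × 303/365 = $27,398.6712
Total = $36,905.0548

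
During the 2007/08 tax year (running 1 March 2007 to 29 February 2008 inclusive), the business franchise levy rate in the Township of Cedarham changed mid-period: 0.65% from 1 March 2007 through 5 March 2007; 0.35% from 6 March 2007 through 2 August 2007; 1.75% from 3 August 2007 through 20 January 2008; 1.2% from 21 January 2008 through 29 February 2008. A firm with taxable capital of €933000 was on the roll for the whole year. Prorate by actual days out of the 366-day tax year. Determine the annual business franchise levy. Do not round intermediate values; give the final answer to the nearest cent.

1 March – 5 March 2007: 5 days at 0.65% → €933000 × 0.65% × 5/366 = €82.8484
6 March – 2 August 2007: 150 days at 0.35% → €933000 × 0.35% × 150/366 = €1338.3197
3 August 2007 – 20 January 2008: 171 days at 1.75% → €933000 × 1.75% × 171/366 = €7628.4221
21 January – 29 February 2008: 40 days at 1.2% → €933000 × 1.2% × 40/366 = €1223.6066
Total = €10273.1967

€10273.20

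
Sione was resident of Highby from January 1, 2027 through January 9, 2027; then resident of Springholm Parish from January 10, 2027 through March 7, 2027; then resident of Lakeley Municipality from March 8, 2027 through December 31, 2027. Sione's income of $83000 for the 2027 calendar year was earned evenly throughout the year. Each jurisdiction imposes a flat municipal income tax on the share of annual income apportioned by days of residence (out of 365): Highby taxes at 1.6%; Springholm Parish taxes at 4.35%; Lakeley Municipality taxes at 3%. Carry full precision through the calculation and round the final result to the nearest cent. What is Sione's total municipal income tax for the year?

$2636.33

Highby, January 1 – January 9, 2027: 9 days → $83000 × 1.6% × 9/365 = $32.7452
Springholm Parish, January 10 – March 7, 2027: 57 days → $83000 × 4.35% × 57/365 = $563.8315
Lakeley Municipality, March 8 – December 31, 2027: 299 days → $83000 × 3% × 299/365 = $2039.7534
Total = $2636.3301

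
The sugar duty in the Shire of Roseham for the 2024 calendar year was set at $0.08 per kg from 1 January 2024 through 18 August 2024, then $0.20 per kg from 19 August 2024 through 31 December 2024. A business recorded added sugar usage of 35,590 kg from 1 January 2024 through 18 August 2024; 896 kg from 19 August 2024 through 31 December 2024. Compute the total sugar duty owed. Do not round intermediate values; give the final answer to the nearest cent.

1 January – 18 August 2024: 35,590 kg at $0.08/kg → $2,847.20
19 August – 31 December 2024: 896 kg at $0.20/kg → $179.20

$3,026.40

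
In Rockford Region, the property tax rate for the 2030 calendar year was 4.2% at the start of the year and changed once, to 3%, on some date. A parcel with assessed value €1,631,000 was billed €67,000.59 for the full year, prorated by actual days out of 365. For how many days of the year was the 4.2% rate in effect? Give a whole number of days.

Let d = days at the first rate; then 365 − d days at the second rate.
€1,631,000 × [4.2%·d + 3%·(365−d)] / 365 = €67,000.59
Solving gives d = 337, so the new rate took effect on 4 Dec 2030.

337 days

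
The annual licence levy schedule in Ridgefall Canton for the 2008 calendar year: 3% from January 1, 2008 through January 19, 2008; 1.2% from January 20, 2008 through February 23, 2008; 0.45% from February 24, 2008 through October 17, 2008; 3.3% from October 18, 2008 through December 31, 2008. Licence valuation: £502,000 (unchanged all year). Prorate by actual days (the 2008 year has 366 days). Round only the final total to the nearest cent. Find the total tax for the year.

£6,215.34

January 1 – January 19, 2008: 19 days at 3% → £502,000 × 3% × 19/366 = £781.8033
January 20 – February 23, 2008: 35 days at 1.2% → £502,000 × 1.2% × 35/366 = £576.0656
February 24 – October 17, 2008: 237 days at 0.45% → £502,000 × 0.45% × 237/366 = £1,462.7951
October 18 – December 31, 2008: 75 days at 3.3% → £502,000 × 3.3% × 75/366 = £3,394.6721
Total = £6,215.3361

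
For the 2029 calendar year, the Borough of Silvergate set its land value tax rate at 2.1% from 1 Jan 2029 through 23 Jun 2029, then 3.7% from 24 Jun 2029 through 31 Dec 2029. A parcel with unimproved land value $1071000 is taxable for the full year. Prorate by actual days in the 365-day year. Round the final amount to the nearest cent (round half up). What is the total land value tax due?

$31458.06

1 Jan – 23 Jun 2029: 174 days at 2.1% → $1071000 × 2.1% × 174/365 = $10721.7370
24 Jun – 31 Dec 2029: 191 days at 3.7% → $1071000 × 3.7% × 191/365 = $20736.3205
Total = $31458.0575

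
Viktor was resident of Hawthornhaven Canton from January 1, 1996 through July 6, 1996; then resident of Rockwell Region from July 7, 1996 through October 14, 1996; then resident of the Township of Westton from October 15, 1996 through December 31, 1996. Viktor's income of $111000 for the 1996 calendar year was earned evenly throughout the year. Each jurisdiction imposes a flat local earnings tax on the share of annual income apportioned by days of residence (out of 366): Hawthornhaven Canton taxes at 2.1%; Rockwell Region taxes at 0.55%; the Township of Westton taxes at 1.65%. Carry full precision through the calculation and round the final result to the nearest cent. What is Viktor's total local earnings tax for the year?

$1754.47

Hawthornhaven Canton, January 1 – July 6, 1996: 188 days → $111000 × 2.1% × 188/366 = $1197.3443
Rockwell Region, July 7 – October 14, 1996: 100 days → $111000 × 0.55% × 100/366 = $166.8033
The Township of Westton, October 15 – December 31, 1996: 78 days → $111000 × 1.65% × 78/366 = $390.3197
Total = $1754.4672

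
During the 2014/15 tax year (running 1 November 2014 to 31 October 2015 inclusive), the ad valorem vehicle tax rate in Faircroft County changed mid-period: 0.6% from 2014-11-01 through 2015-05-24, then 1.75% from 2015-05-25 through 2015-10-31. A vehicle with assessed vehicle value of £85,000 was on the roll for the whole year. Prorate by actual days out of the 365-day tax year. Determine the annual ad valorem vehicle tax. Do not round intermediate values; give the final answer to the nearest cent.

£938.49

2014-11-01 to 2015-05-24: 205 days at 0.6% → £85,000 × 0.6% × 205/365 = £286.4384
2015-05-25 to 2015-10-31: 160 days at 1.75% → £85,000 × 1.75% × 160/365 = £652.0548
Total = £938.4932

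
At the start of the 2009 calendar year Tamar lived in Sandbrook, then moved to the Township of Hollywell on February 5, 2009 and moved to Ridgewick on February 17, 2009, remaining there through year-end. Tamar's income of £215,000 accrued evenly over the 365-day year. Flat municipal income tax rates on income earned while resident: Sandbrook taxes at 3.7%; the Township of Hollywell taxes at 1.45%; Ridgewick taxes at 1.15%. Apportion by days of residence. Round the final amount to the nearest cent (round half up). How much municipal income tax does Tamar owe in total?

£3,019.42

Sandbrook, January 1 – February 4, 2009: 35 days → £215,000 × 3.7% × 35/365 = £762.8082
The Township of Hollywell, February 5 – February 16, 2009: 12 days → £215,000 × 1.45% × 12/365 = £102.4932
Ridgewick, February 17 – December 31, 2009: 318 days → £215,000 × 1.15% × 318/365 = £2,154.1233
Total = £3,019.4247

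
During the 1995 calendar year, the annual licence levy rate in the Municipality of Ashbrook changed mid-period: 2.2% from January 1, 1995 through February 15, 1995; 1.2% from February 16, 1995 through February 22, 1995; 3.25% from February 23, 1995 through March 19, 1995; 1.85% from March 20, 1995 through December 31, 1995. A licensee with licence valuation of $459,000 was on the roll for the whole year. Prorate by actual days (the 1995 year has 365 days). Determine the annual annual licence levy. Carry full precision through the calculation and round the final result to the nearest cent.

$9,076.88

January 1 – February 15, 1995: 46 days at 2.2% → $459,000 × 2.2% × 46/365 = $1,272.6247
February 16 – February 22, 1995: 7 days at 1.2% → $459,000 × 1.2% × 7/365 = $105.6329
February 23 – March 19, 1995: 25 days at 3.25% → $459,000 × 3.25% × 25/365 = $1,021.7466
March 20 – December 31, 1995: 287 days at 1.85% → $459,000 × 1.85% × 287/365 = $6,676.8781
Total = $9,076.8822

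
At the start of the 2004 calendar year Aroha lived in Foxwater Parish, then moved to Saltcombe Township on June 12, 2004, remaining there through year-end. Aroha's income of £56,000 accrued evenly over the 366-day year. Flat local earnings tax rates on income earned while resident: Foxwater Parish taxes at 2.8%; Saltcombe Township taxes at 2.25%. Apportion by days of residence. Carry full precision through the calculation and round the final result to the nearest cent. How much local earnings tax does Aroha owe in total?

Foxwater Parish, January 1 – June 11, 2004: 163 days → £56,000 × 2.8% × 163/366 = £698.3169
Saltcombe Township, June 12 – December 31, 2004: 203 days → £56,000 × 2.25% × 203/366 = £698.8525
Total = £1,397.1694

£1,397.17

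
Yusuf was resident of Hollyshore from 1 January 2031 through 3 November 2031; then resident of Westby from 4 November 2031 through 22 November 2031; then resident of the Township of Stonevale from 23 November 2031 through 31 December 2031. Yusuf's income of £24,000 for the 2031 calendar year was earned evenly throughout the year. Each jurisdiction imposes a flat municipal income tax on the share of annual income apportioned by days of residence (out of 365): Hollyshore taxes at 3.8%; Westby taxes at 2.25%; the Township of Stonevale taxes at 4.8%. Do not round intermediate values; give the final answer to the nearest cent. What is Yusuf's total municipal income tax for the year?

£918.28

Hollyshore, 1 January – 3 November 2031: 307 days → £24,000 × 3.8% × 307/365 = £767.0795
Westby, 4 November – 22 November 2031: 19 days → £24,000 × 2.25% × 19/365 = £28.1096
The Township of Stonevale, 23 November – 31 December 2031: 39 days → £24,000 × 4.8% × 39/365 = £123.0904
Total = £918.2795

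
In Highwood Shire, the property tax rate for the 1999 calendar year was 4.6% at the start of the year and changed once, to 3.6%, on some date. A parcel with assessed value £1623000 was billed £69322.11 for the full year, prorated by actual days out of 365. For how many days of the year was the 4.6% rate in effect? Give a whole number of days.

Let d = days at the first rate; then 365 − d days at the second rate.
£1623000 × [4.6%·d + 3.6%·(365−d)] / 365 = £69322.11
Solving gives d = 245, so the new rate took effect on 3 Sep 1999.

245 days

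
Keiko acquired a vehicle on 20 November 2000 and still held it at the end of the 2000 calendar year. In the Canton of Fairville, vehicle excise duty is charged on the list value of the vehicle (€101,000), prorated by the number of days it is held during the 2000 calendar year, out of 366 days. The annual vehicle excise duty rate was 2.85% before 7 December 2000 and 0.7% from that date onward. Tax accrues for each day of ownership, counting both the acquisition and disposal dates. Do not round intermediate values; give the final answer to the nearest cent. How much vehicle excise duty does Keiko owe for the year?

20 November – 6 December 2000: 17 days at 2.85% → €101,000 × 2.85% × 17/366 = €133.7008
7 December – 31 December 2000: 25 days at 0.7% → €101,000 × 0.7% × 25/366 = €48.2923
Total = €181.9932

€181.99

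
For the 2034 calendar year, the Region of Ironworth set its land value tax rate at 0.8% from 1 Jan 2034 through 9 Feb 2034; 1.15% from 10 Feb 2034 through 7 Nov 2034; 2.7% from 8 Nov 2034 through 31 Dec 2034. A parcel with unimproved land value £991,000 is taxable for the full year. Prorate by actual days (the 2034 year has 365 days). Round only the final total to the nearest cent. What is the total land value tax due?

1 Jan – 9 Feb 2034: 40 days at 0.8% → £991,000 × 0.8% × 40/365 = £868.8219
10 Feb – 7 Nov 2034: 271 days at 1.15% → £991,000 × 1.15% × 271/365 = £8,461.5110
8 Nov – 31 Dec 2034: 54 days at 2.7% → £991,000 × 2.7% × 54/365 = £3,958.5699
Total = £13,288.9027

£13,288.90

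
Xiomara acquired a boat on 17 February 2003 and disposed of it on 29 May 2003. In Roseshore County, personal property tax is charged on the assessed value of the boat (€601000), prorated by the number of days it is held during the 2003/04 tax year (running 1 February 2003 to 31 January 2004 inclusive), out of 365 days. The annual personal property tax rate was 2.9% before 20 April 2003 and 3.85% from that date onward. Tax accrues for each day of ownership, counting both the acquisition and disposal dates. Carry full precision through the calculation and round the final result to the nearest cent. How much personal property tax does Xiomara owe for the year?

€5496.27

17 February – 19 April 2003: 62 days at 2.9% → €601000 × 2.9% × 62/365 = €2960.5425
20 April – 29 May 2003: 40 days at 3.85% → €601000 × 3.85% × 40/365 = €2535.7260
Total = €5496.2685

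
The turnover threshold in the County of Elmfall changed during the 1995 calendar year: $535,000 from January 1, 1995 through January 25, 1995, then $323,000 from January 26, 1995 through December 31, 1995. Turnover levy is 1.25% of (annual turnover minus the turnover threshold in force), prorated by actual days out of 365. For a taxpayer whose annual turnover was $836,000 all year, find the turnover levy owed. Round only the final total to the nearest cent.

$6,230.99

January 1 – January 25, 1995: 25 days, exemption $535,000 → ($836,000 − $535,000) × 1.25% × 25/365 = $257.7055
January 26 – December 31, 1995: 340 days, exemption $323,000 → ($836,000 − $323,000) × 1.25% × 340/365 = $5,973.2877
Total = $6,230.9932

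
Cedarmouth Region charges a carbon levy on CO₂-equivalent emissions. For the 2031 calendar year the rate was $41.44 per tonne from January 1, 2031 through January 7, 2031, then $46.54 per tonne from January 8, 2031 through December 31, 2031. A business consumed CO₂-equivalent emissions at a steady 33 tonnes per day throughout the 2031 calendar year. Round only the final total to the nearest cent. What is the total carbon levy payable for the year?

January 1 – January 7, 2031: 7 days × 33 tonnes/day = 231 tonnes at $41.44/tonne → $9,572.64
January 8 – December 31, 2031: 358 days × 33 tonnes/day = 11,814 tonnes at $46.54/tonne → $549,823.56

$559,396.20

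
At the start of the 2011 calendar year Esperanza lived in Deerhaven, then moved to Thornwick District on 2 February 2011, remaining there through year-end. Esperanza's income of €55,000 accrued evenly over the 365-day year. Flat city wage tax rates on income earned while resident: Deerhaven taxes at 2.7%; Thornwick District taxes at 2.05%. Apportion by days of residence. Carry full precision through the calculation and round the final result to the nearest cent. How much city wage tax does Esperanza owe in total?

€1,158.84

Deerhaven, 1 January – 1 February 2011: 32 days → €55,000 × 2.7% × 32/365 = €130.1918
Thornwick District, 2 February – 31 December 2011: 333 days → €55,000 × 2.05% × 333/365 = €1,028.6507
Total = €1,158.8425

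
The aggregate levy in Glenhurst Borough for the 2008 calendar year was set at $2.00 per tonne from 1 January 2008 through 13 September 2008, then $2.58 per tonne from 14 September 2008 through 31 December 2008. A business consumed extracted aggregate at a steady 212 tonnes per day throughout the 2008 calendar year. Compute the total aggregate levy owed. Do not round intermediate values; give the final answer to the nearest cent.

1 January – 13 September 2008: 257 days × 212 tonnes/day = 54,484 tonnes at $2.00/tonne → $108,968.00
14 September – 31 December 2008: 109 days × 212 tonnes/day = 23,108 tonnes at $2.58/tonne → $59,618.64

$168,586.64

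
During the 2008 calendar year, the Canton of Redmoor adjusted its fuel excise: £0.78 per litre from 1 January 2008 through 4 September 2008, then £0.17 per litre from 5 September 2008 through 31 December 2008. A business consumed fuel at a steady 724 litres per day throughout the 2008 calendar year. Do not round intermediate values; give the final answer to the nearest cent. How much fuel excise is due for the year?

1 January – 4 September 2008: 248 days × 724 litres/day = 179,552 litres at £0.78/litre → £140,050.56
5 September – 31 December 2008: 118 days × 724 litres/day = 85,432 litres at £0.17/litre → £14,523.44

£154,574.00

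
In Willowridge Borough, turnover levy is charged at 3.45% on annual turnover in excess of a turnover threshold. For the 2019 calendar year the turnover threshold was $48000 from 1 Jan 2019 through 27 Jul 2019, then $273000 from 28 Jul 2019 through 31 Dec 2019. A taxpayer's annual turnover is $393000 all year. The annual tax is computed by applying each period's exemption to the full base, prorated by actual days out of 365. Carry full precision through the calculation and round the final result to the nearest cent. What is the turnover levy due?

1 Jan – 27 Jul 2019: 208 days, exemption $48000 → ($393000 − $48000) × 3.45% × 208/365 = $6782.7945
28 Jul – 31 Dec 2019: 157 days, exemption $273000 → ($393000 − $273000) × 3.45% × 157/365 = $1780.7671
Total = $8563.5616

$8563.56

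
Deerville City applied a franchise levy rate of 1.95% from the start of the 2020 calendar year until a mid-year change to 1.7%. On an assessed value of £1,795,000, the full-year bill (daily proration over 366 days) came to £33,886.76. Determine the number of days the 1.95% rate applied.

Let d = days at the first rate; then 366 − d days at the second rate.
£1,795,000 × [1.95%·d + 1.7%·(366−d)] / 366 = £33,886.76
Solving gives d = 275, so the new rate took effect on 2 Oct 2020.

275 days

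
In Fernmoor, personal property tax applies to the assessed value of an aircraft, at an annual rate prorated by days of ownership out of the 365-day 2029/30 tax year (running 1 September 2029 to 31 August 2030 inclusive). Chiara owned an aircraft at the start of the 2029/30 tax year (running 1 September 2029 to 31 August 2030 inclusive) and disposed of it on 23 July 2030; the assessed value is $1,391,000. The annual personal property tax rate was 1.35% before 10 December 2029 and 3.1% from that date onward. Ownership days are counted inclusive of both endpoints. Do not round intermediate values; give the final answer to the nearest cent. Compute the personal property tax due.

$31,844.37

1 September – 9 December 2029: 100 days at 1.35% → $1,391,000 × 1.35% × 100/365 = $5,144.7945
10 December 2029 – 23 July 2030: 226 days at 3.1% → $1,391,000 × 3.1% × 226/365 = $26,699.5781
Total = $31,844.3726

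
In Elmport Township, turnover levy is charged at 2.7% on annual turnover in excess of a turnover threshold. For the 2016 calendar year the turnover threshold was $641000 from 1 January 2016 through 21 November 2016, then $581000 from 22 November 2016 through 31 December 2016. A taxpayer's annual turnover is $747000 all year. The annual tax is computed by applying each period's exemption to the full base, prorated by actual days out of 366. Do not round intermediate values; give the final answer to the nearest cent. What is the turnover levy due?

$3039.05

1 January – 21 November 2016: 326 days, exemption $641000 → ($747000 − $641000) × 2.7% × 326/366 = $2549.2131
22 November – 31 December 2016: 40 days, exemption $581000 → ($747000 − $581000) × 2.7% × 40/366 = $489.8361
Total = $3039.0492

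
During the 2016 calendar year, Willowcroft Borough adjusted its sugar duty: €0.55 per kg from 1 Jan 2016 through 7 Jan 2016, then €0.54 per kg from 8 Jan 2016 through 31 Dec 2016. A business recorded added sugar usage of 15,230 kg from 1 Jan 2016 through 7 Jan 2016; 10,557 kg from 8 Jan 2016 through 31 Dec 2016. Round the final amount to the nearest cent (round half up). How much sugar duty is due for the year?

€14,077.28

1 Jan – 7 Jan 2016: 15,230 kg at €0.55/kg → €8,376.50
8 Jan – 31 Dec 2016: 10,557 kg at €0.54/kg → €5,700.78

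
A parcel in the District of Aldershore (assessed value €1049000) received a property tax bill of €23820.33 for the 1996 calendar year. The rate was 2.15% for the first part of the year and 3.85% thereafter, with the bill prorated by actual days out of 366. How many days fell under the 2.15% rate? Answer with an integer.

Let d = days at the first rate; then 366 − d days at the second rate.
€1049000 × [2.15%·d + 3.85%·(366−d)] / 366 = €23820.33
Solving gives d = 340, so the new rate took effect on 6 December 1996.

340 days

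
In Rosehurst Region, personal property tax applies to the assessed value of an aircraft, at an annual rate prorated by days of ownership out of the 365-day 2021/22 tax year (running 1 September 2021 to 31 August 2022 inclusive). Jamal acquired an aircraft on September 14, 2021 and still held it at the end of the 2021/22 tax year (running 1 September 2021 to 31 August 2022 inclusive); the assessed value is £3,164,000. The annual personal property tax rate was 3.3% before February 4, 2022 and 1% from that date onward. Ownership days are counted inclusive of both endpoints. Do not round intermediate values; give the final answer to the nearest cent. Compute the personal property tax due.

£59,023.77

September 14, 2021 – February 3, 2022: 143 days at 3.3% → £3,164,000 × 3.3% × 143/365 = £40,906.6192
February 4 – August 31, 2022: 209 days at 1% → £3,164,000 × 1% × 209/365 = £18,117.1507
Total = £59,023.7699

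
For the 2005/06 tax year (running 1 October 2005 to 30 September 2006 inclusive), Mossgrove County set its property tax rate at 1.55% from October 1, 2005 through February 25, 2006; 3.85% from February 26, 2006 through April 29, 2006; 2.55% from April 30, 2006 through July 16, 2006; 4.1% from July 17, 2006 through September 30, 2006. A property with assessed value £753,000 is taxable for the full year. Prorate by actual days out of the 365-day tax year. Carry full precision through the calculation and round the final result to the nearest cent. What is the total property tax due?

October 1, 2005 – February 25, 2006: 148 days at 1.55% → £753,000 × 1.55% × 148/365 = £4,732.5534
February 26 – April 29, 2006: 63 days at 3.85% → £753,000 × 3.85% × 63/365 = £5,003.8397
April 30 – July 16, 2006: 78 days at 2.55% → £753,000 × 2.55% × 78/365 = £4,103.3342
July 17 – September 30, 2006: 76 days at 4.1% → £753,000 × 4.1% × 76/365 = £6,428.3507
Total = £20,268.0781

£20,268.08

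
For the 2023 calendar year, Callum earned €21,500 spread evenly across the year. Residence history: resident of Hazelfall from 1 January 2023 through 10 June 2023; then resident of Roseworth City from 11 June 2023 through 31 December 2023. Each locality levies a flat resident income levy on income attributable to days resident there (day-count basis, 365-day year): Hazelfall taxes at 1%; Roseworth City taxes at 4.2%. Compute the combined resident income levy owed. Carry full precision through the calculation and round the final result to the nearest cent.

Hazelfall, 1 January – 10 June 2023: 161 days → €21,500 × 1% × 161/365 = €94.8356
Roseworth City, 11 June – 31 December 2023: 204 days → €21,500 × 4.2% × 204/365 = €504.6904
Total = €599.5260

€599.53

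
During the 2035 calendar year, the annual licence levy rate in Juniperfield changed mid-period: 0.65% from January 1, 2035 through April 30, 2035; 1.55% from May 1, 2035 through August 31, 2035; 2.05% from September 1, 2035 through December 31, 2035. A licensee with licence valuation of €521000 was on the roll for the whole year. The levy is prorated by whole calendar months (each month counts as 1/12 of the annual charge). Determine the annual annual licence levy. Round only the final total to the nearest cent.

€7380.83

January 1 – April 30, 2035: 4 months at 0.65% → €521000 × 0.65% × 4/12 = €1128.8333
May 1 – August 31, 2035: 4 months at 1.55% → €521000 × 1.55% × 4/12 = €2691.8333
September 1 – December 31, 2035: 4 months at 2.05% → €521000 × 2.05% × 4/12 = €3560.1667
Total = €7380.8333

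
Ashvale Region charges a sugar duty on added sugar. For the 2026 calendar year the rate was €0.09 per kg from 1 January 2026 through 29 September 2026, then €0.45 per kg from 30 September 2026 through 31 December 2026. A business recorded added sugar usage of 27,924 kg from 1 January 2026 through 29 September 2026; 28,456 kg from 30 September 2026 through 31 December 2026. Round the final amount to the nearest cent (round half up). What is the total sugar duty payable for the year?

€15,318.36

1 January – 29 September 2026: 27,924 kg at €0.09/kg → €2,513.16
30 September – 31 December 2026: 28,456 kg at €0.45/kg → €12,805.20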